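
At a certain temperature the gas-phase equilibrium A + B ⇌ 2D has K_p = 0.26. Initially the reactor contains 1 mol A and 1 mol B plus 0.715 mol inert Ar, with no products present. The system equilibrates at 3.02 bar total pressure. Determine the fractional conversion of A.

Let X = conversion of A (basis 1 mol A); extent of reaction ξ = X.
Mole table: n_A = 1 − X; n_B = 1 − X; n_D = 2X; n_I = 0.715 (inert).
Total moles n_T = 2.71 (Δν = 0, constant).
Mole fractions y_i = n_i/n_T; K_p = p_D^2 / (p_A p_B) with p_i = y_i·P.
Substituting and setting equal to 0.26 gives a polynomial in X; the root in (0,1) is X = 0.203.

X = 0.203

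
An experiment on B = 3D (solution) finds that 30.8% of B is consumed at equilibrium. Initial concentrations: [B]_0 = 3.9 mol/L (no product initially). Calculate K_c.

K_c = 17.3 (mol/L)^2

Let X = conversion of B.
Concentrations: [B] = 3.9 − 3.9X; [D] = 11.7X.
At X = 0.308: [B] = 2.7, [D] = 3.6.
K_c = [D]^3 / ([B]) = 17.3 (mol/L)^2.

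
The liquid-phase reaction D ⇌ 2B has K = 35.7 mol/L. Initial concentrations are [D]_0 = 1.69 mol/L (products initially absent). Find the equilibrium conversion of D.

Let X = conversion of D; extent ξ = 1.69·X mol/L.
Concentrations: [D] = 1.69 − 1.69X; [B] = 3.38X.
K = [B]^2 / ([D]).
Solving K = 35.7 for X ∈ (0,1): X = 0.860.

X = 0.860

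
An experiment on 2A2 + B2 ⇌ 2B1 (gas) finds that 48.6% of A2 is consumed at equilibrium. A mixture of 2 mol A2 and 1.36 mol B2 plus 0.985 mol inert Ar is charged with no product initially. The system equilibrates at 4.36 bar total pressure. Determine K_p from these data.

K_p = 0.905 bar^-1

Take 2 mol A2 as basis and let X be its fractional conversion, so ξ = X.
Mole table: n_A2 = 2 − 2X; n_B2 = 1.36 − X; n_B1 = 2X; n_I = 0.985 (inert).
Total moles n_T = 4.35 − X.
At X = 0.486: n_A2 = 1.03, n_B2 = 0.874, n_B1 = 0.972, n_T = 3.86.
p_i = (n_i/n_T)·P. K_p = p_B1^2 / (p_A2^2 p_B2) = 0.905 bar^-1.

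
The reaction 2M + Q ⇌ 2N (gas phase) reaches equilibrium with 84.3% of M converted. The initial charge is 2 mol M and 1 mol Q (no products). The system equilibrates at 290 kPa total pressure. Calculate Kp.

Let X = conversion of M (basis 2 mol M); extent of reaction ξ = X.
At extent ξ: n_M = 2 − 2X; n_Q = 1 − X; n_N = 2X.
n_T = Σnᵢ = 3 − X.
At X = 0.843: n_M = 0.314, n_Q = 0.157, n_N = 1.69, n_T = 2.16.
p_i = (n_i/n_T)·P. Kp = p_N^2 / (p_M^2 p_Q) = 1.37 kPa^-1.

Kp = 1.37 kPa^-1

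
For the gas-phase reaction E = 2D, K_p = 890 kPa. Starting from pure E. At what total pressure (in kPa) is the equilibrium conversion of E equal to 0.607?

Take 1 mol E as basis and let X be its fractional conversion, so ξ = X.
At extent ξ: n_E = 1 − X; n_D = 2X.
Total moles n_T = 1 + X.
K_p = p_D^2 / (p_E) with p_i = (n_i/n_T)·P.
At X = 0.607: the mole-fraction product g(X) = Π y_i^ν_i = 2.334. Since K_p = g(X)·P^{1}, P = (K_p/g)^(1/1) = (890/2.334)^(1/1) = 381 kPa.

P = 381 kPa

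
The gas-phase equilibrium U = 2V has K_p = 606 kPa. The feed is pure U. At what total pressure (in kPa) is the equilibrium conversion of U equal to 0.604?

Let X = conversion of U (basis 1 mol U); extent of reaction ξ = X.
Species balance: n_U = 1 − X; n_V = 2X.
n_T = Σnᵢ = 1 + X.
K_p = p_V^2 / (p_U) with p_i = (n_i/n_T)·P.
At X = 0.604: the mole-fraction product g(X) = Π y_i^ν_i = 2.297. Since K_p = g(X)·P^{1}, P = (K_p/g)^(1/1) = (606/2.297)^(1/1) = 264 kPa.

P = 264 kPa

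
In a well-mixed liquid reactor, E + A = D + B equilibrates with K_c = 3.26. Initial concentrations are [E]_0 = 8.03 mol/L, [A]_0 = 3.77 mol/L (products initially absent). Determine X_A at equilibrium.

Let X = conversion of A; extent ξ = 3.77·X mol/L.
Concentrations: [E] = 8.03 − 3.77X; [A] = 3.77 − 3.77X; [D] = 3.77X; [B] = 3.77X.
K_c = [D] [B] / ([E] [A]).
Solving K_c = 3.26 for X ∈ (0,1): X = 0.835.

X = 0.835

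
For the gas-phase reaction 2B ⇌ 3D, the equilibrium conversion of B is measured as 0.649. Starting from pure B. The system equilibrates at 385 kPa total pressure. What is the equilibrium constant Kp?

Take 1 mol B as basis and let X be its fractional conversion, so ξ = 0.5X.
Species balance: n_B = 1 − X; n_D = 1.5X.
Summing: n_T = 1 + 0.5X.
At X = 0.649: n_B = 0.351, n_D = 0.974, n_T = 1.32.
p_i = (n_i/n_T)·P. Kp = p_D^3 / (p_B^2) = 2.18e+03 kPa.

Kp = 2.18e+03 kPa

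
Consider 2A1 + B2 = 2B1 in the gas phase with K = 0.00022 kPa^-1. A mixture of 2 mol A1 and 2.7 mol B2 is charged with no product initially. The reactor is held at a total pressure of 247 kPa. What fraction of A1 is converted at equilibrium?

X = 0.149

Basis: 2 mol A1 initially; let X = conversion of A1. Extent ξ = X.
Moles: n_A1 = 2 − 2X; n_B2 = 2.7 − X; n_B1 = 2X.
Total moles n_T = 4.7 − X.
Mole fractions y_i = n_i/n_T; K = p_B1^2 / (p_A1^2 p_B2) with p_i = y_i·P.
Setting this equal to 0.00022 kPa^-1 and taking the physical root (0 < X < 1) gives X = 0.149.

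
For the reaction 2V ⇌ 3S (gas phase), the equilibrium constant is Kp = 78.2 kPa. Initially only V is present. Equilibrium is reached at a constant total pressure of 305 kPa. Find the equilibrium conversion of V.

Let X = conversion of V (basis 1 mol V); extent of reaction ξ = 0.5X.
Mole table: n_V = 1 − X; n_S = 1.5X.
Summing: n_T = 1 + 0.5X.
With p_i = (n_i/n_T)P, Kp = p_S^3 / (p_V^2).
Equating to 78.2 kPa and solving on 0 < X < 1: X = 0.339.

X = 0.339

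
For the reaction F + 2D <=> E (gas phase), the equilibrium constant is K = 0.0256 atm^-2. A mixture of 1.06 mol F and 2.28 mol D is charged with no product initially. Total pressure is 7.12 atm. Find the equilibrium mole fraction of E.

Basis: 1.06 mol F initially; let X = conversion of F. Extent ξ = 1.06X.
Mole table: n_F = 1.06 − 1.06X; n_D = 2.28 − 2.12X; n_E = 1.06X.
Total moles n_T = 3.34 − 2.12X.
Mole fractions y_i = n_i/n_T; K = p_E / (p_F p_D^2) with p_i = y_i·P.
Setting this equal to 0.0256 atm^-2 and taking the physical root (0 < X < 1) gives X = 0.320.
Then n_E = 0.339, n_T = 2.66, so y_E = 0.127.

y_E = 0.127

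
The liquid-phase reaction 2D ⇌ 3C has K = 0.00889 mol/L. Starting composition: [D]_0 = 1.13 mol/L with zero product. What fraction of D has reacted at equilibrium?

X = 0.122

Let X = conversion of D; extent ξ = 1.13X/2 mol/L.
Concentrations: [D] = 1.13 − 1.13X; [C] = 1.69X.
K = [C]^3 / ([D]^2).
Setting equal to 0.00889 and solving for X on (0,1) gives X = 0.122.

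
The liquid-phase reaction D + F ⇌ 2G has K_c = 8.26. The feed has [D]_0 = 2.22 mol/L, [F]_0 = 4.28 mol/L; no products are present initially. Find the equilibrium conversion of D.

Let X = conversion of D; extent ξ = 2.22·X mol/L.
Concentrations: [D] = 2.22 − 2.22X; [F] = 4.28 − 2.22X; [G] = 4.44X.
K_c = [G]^2 / ([D] [F]).
Equating to 8.26: the physical root is X = 0.760.

X = 0.760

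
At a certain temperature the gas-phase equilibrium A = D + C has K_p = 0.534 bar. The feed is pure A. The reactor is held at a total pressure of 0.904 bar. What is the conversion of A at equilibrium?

Take 1 mol A as basis and let X be its fractional conversion, so ξ = X.
Species balance: n_A = 1 − X; n_D = X; n_C = X.
Total moles n_T = 1 + X.
With p_i = (n_i/n_T)P, K_p = p_D p_C / (p_A).
This yields a degree-2 equation in X; solving on (0,1), X = 0.609.

X = 0.609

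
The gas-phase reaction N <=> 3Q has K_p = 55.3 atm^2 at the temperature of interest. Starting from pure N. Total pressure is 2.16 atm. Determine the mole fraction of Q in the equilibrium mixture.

Take 1 mol N as basis and let X be its fractional conversion, so ξ = X.
Species balance: n_N = 1 − X; n_Q = 3X.
Summing: n_T = 1 + 2X.
With p_i = (n_i/n_T)P, K_p = p_Q^3 / (p_N).
Setting this equal to 55.3 atm^2 and taking the physical root (0 < X < 1) gives X = 0.820.
Then n_Q = 2.46, n_T = 2.64, so y_Q = 0.932.

y_Q = 0.932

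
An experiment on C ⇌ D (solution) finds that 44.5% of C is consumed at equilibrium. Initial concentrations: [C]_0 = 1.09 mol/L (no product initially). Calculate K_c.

K_c = 0.802

Let X = conversion of C.
Concentrations: [C] = 1.09 − 1.09X; [D] = 1.09X.
At X = 0.445: [C] = 0.605, [D] = 0.485.
K_c = [D] / ([C]) = 0.802.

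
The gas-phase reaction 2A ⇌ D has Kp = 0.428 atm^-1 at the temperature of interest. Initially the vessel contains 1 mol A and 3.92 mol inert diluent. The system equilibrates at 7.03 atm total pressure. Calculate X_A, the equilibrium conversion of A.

X = 0.424

Let X = conversion of A (basis 1 mol A); extent of reaction ξ = 0.5X.
At extent ξ: n_A = 1 − X; n_D = 0.5X; n_I = 3.92 (inert).
n_T = Σnᵢ = 4.92 − 0.5X.
y_i = n_i/n_T, p_i = y_i·P. Kp = p_D / (p_A^2).
This yields a degree-2 equation in X; solving on (0,1), X = 0.424.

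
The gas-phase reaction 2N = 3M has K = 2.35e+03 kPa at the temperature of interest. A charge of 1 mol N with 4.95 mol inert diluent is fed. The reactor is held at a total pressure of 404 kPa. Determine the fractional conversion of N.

Basis: 1 mol N initially; let X = conversion of N. Extent ξ = 0.5X.
Mole table: n_N = 1 − X; n_M = 1.5X; n_I = 4.95 (inert).
n_T = Σnᵢ = 5.95 + 0.5X.
y_i = n_i/n_T, p_i = y_i·P. K = p_M^3 / (p_N^2).
This yields a degree-3 equation in X; solving on (0,1), X = 0.788.

X = 0.788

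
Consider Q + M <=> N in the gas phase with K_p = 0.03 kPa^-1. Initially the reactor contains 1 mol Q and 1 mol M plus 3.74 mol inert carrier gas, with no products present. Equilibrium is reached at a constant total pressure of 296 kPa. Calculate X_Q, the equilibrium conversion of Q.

X = 0.471

Let X = conversion of Q (basis 1 mol Q); extent of reaction ξ = X.
At extent ξ: n_Q = 1 − X; n_M = 1 − X; n_N = X; n_I = 3.74 (inert).
Total moles n_T = 5.74 − X.
With p_i = (n_i/n_T)P, K_p = p_N / (p_Q p_M).
Substituting and setting equal to 0.03 kPa^-1 gives a polynomial in X; the root in (0,1) is X = 0.471.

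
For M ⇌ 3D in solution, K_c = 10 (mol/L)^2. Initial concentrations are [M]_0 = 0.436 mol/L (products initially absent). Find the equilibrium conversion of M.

X = 0.768

Let X = conversion of M; extent ξ = 0.436·X mol/L.
Concentrations: [M] = 0.436 − 0.436X; [D] = 1.31X.
K_c = [D]^3 / ([M]).
Setting equal to 10 and solving for X on (0,1) gives X = 0.768.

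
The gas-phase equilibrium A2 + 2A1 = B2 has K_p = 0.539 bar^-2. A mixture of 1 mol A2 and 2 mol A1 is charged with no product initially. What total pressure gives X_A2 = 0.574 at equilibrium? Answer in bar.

Basis: 1 mol A2 initially; let X = conversion of A2. Extent ξ = X.
Mole table: n_A2 = 1 − X; n_A1 = 2 − 2X; n_B2 = X.
n_T = Σnᵢ = 3 − 2X.
K_p = p_B2 / (p_A2 p_A1^2) with p_i = (n_i/n_T)·P.
At X = 0.574: the mole-fraction product g(X) = Π y_i^ν_i = 6.367. Since K_p = g(X)·P^{-2}, P = (g/K_p)^(1/2) = (6.367/0.539)^(1/2) = 3.44 bar.

P = 3.44 bar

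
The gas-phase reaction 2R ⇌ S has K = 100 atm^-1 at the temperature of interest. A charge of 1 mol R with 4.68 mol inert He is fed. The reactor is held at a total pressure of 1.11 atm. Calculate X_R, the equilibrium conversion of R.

X = 0.858

Let X = conversion of R (basis 1 mol R); extent of reaction ξ = 0.5X.
Moles: n_R = 1 − X; n_S = 0.5X; n_I = 4.68 (inert).
Summing: n_T = 5.68 − 0.5X.
Mole fractions y_i = n_i/n_T; K = p_S / (p_R^2) with p_i = y_i·P.
Substituting and setting equal to 100 atm^-1 gives a polynomial in X; the root in (0,1) is X = 0.858.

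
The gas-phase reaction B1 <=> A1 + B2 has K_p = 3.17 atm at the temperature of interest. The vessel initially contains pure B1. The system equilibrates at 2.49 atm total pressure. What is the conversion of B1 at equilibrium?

Let X = conversion of B1 (basis 1 mol B1); extent of reaction ξ = X.
Moles: n_B1 = 1 − X; n_A1 = X; n_B2 = X.
Summing: n_T = 1 + X.
Mole fractions y_i = n_i/n_T; K_p = p_A1 p_B2 / (p_B1) with p_i = y_i·P.
Setting this equal to 3.17 atm and taking the physical root (0 < X < 1) gives X = 0.748.

X = 0.748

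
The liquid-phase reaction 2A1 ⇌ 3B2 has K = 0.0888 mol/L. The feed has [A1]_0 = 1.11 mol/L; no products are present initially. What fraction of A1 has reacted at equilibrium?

X = 0.239

Let X = conversion of A1; extent ξ = 1.11X/2 mol/L.
Concentrations: [A1] = 1.11 − 1.11X; [B2] = 1.67X.
K = [B2]^3 / ([A1]^2).
Equating to 0.0888 mol/L: the physical root is X = 0.239.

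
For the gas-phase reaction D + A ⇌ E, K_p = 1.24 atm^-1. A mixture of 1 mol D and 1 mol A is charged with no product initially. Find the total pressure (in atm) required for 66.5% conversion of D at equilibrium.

Take 1 mol D as basis and let X be its fractional conversion, so ξ = X.
Moles: n_D = 1 − X; n_A = 1 − X; n_E = X.
Total moles n_T = 2 − X.
K_p = p_E / (p_D p_A) with p_i = (n_i/n_T)·P.
At X = 0.665: the mole-fraction product g(X) = Π y_i^ν_i = 7.911. Since K_p = g(X)·P^{-1}, P = (g/K_p)^(1/1) = (7.911/1.24)^(1/1) = 6.38 atm.

P = 6.38 atm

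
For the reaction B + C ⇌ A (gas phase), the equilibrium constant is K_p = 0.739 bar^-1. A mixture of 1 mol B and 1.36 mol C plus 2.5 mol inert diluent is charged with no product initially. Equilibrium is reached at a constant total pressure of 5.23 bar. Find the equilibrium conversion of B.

X = 0.445

Let X = conversion of B (basis 1 mol B); extent of reaction ξ = X.
Mole table: n_B = 1 − X; n_C = 1.36 − X; n_A = X; n_I = 2.5 (inert).
Summing: n_T = 4.86 − X.
Mole fractions y_i = n_i/n_T; K_p = p_A / (p_B p_C) with p_i = y_i·P.
Substituting and setting equal to 0.739 bar^-1 gives a polynomial in X; the root in (0,1) is X = 0.445.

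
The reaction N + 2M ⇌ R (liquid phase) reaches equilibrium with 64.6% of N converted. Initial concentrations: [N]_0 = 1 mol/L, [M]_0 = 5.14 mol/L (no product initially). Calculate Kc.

Let X = conversion of N.
Concentrations: [N] = 1 − 1X; [M] = 5.14 − 2X; [R] = 1X.
At X = 0.646: [N] = 0.354, [M] = 3.85, [R] = 0.646.
Kc = [R] / ([N] [M]^2) = 0.123 (mol/L)^-2.

Kc = 0.123 (mol/L)^-2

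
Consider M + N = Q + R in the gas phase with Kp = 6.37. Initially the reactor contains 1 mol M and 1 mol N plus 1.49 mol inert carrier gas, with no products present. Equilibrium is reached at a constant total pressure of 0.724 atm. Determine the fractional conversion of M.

Basis: 1 mol M initially; let X = conversion of M. Extent ξ = X.
At extent ξ: n_M = 1 − X; n_N = 1 − X; n_Q = X; n_R = X; n_I = 1.49 (inert).
Total moles n_T = 3.49 (Δν = 0, constant).
Mole fractions y_i = n_i/n_T; Kp = p_Q p_R / (p_M p_N) with p_i = y_i·P.
Setting this equal to 6.37 and taking the physical root (0 < X < 1) gives X = 0.716.

X = 0.716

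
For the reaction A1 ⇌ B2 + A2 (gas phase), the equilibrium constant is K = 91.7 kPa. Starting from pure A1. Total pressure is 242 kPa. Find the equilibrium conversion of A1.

X = 0.524

Let X = conversion of A1 (basis 1 mol A1); extent of reaction ξ = X.
Species balance: n_A1 = 1 − X; n_B2 = X; n_A2 = X.
Summing: n_T = 1 + X.
With p_i = (n_i/n_T)P, K = p_B2 p_A2 / (p_A1).
This yields a degree-2 equation in X; solving on (0,1), X = 0.524.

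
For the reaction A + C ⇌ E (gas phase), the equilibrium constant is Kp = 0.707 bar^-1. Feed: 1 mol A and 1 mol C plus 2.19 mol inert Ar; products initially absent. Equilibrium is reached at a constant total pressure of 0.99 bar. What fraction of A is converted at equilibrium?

X = 0.130

Let X = conversion of A (basis 1 mol A); extent of reaction ξ = X.
At extent ξ: n_A = 1 − X; n_C = 1 − X; n_E = X; n_I = 2.19 (inert).
Summing: n_T = 4.19 − X.
With p_i = (n_i/n_T)P, Kp = p_E / (p_A p_C).
Substituting and setting equal to 0.707 bar^-1 gives a polynomial in X; the root in (0,1) is X = 0.130.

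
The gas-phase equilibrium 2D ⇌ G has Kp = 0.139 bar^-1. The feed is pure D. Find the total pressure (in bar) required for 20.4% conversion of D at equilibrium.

P = 1.04 bar

Take 1 mol D as basis and let X be its fractional conversion, so ξ = 0.5X.
At extent ξ: n_D = 1 − X; n_G = 0.5X.
n_T = Σnᵢ = 1 − 0.5X.
Kp = p_G / (p_D^2) with p_i = (n_i/n_T)·P.
At X = 0.204: the mole-fraction product g(X) = Π y_i^ν_i = 0.1446. Since Kp = g(X)·P^{-1}, P = (g/Kp)^(1/1) = (0.1446/0.139)^(1/1) = 1.04 bar.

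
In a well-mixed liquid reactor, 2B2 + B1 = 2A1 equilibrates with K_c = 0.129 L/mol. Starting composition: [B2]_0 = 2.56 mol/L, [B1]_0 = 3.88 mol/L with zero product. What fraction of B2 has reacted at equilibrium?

Let X = conversion of B2; extent ξ = 2.56X/2 mol/L.
Concentrations: [B2] = 2.56 − 2.56X; [B1] = 3.88 − 1.28X; [A1] = 2.56X.
K_c = [A1]^2 / ([B2]^2 [B1]).
This equals 0.129 at X = 0.397 (the root in 0 < X < 1).

X = 0.397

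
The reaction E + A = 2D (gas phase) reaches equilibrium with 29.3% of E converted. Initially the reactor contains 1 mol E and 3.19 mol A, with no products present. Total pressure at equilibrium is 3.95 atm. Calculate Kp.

Basis: 1 mol E initially; let X = conversion of E. Extent ξ = X.
Species balance: n_E = 1 − X; n_A = 3.19 − X; n_D = 2X.
Since Δν = 0, n_T = 4.19 throughout.
At X = 0.293: n_E = 0.707, n_A = 2.9, n_D = 0.586, n_T = 4.19.
p_i = (n_i/n_T)·P. Kp = p_D^2 / (p_E p_A) = 0.168.

Kp = 0.168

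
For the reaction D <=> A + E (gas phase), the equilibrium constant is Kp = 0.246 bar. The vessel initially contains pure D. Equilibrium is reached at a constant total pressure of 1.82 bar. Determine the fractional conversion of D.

X = 0.345

Take 1 mol D as basis and let X be its fractional conversion, so ξ = X.
Moles: n_D = 1 − X; n_A = X; n_E = X.
n_T = Σnᵢ = 1 + X.
y_i = n_i/n_T, p_i = y_i·P. Kp = p_A p_E / (p_D).
Substituting and setting equal to 0.246 bar gives a polynomial in X; the root in (0,1) is X = 0.345.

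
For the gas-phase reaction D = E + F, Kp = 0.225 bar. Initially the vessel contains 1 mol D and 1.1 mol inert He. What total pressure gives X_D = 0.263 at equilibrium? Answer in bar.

P = 5.67 bar

Basis: 1 mol D initially; let X = conversion of D. Extent ξ = X.
Species balance: n_D = 1 − X; n_E = X; n_F = X; n_I = 1.1 (inert).
Summing: n_T = 2.1 + X.
Kp = p_E p_F / (p_D) with p_i = (n_i/n_T)·P.
At X = 0.263: the mole-fraction product g(X) = Π y_i^ν_i = 0.03972. Since Kp = g(X)·P^{1}, P = (Kp/g)^(1/1) = (0.225/0.03972)^(1/1) = 5.67 bar.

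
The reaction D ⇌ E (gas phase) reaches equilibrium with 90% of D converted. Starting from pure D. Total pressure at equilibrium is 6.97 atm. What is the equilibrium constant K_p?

K_p = 9

Take 1 mol D as basis and let X be its fractional conversion, so ξ = X.
At extent ξ: n_D = 1 − X; n_E = X.
n_T stays at 1 (no change in mole number).
At X = 0.9: n_D = 0.1, n_E = 0.9, n_T = 1.
p_i = (n_i/n_T)·P. K_p = p_E / (p_D) = 9.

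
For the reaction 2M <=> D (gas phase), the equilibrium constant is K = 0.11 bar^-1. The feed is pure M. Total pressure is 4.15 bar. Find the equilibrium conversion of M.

Take 1 mol M as basis and let X be its fractional conversion, so ξ = 0.5X.
Moles: n_M = 1 − X; n_D = 0.5X.
Total moles n_T = 1 − 0.5X.
Mole fractions y_i = n_i/n_T; K = p_D / (p_M^2) with p_i = y_i·P.
Equating to 0.11 bar^-1 and solving on 0 < X < 1: X = 0.405.

X = 0.405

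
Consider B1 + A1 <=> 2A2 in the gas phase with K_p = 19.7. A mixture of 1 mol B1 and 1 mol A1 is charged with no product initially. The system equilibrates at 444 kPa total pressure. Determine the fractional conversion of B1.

Let X = conversion of B1 (basis 1 mol B1); extent of reaction ξ = X.
At extent ξ: n_B1 = 1 − X; n_A1 = 1 − X; n_A2 = 2X.
Since Δν = 0, n_T = 2 throughout.
y_i = n_i/n_T, p_i = y_i·P. K_p = p_A2^2 / (p_B1 p_A1).
This yields a degree-2 equation in X; solving on (0,1), X = 0.689.

X = 0.689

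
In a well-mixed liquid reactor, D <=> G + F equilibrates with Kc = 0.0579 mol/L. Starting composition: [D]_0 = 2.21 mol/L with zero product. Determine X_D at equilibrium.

X = 0.149

Let X = conversion of D; extent ξ = 2.21·X mol/L.
Concentrations: [D] = 2.21 − 2.21X; [G] = 2.21X; [F] = 2.21X.
Kc = [G] [F] / ([D]).
This equals 0.0579 at X = 0.149 (the root in 0 < X < 1).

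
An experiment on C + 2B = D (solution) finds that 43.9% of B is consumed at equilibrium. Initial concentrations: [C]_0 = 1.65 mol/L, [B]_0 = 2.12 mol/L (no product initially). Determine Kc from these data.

Kc = 0.278 (mol/L)^-2

Let X = conversion of B.
Concentrations: [C] = 1.65 − 1.06X; [B] = 2.12 − 2.12X; [D] = 1.06X.
At X = 0.439: [C] = 1.18, [B] = 1.19, [D] = 0.465.
Kc = [D] / ([C] [B]^2) = 0.278 (mol/L)^-2.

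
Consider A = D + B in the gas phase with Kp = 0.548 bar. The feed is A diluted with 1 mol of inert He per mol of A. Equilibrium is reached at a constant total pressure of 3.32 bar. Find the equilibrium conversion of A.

Basis: 1 mol A initially; let X = conversion of A. Extent ξ = X.
Moles: n_A = 1 − X; n_D = X; n_B = X; n_I = 1 (inert).
n_T = Σnᵢ = 2 + X.
Mole fractions y_i = n_i/n_T; Kp = p_D p_B / (p_A) with p_i = y_i·P.
This yields a degree-2 equation in X; solving on (0,1), X = 0.466.

X = 0.466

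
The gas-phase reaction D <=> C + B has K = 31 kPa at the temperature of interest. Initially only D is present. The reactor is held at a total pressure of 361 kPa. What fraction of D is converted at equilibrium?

X = 0.281

Take 1 mol D as basis and let X be its fractional conversion, so ξ = X.
Species balance: n_D = 1 − X; n_C = X; n_B = X.
Summing: n_T = 1 + X.
Mole fractions y_i = n_i/n_T; K = p_C p_B / (p_D) with p_i = y_i·P.
This yields a degree-2 equation in X; solving on (0,1), X = 0.281.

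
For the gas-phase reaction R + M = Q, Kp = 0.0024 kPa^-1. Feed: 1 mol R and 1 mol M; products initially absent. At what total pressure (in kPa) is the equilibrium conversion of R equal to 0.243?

Let X = conversion of R (basis 1 mol R); extent of reaction ξ = X.
At extent ξ: n_R = 1 − X; n_M = 1 − X; n_Q = X.
n_T = Σnᵢ = 2 − X.
Kp = p_Q / (p_R p_M) with p_i = (n_i/n_T)·P.
At X = 0.243: the mole-fraction product g(X) = Π y_i^ν_i = 0.7451. Since Kp = g(X)·P^{-1}, P = (g/Kp)^(1/1) = (0.7451/0.0024)^(1/1) = 310 kPa.

P = 310 kPa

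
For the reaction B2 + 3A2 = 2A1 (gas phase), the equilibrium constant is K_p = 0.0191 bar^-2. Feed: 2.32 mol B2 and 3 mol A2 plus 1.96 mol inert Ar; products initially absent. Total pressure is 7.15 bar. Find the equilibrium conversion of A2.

Basis: 3 mol A2 initially; let X = conversion of A2. Extent ξ = X.
Moles: n_B2 = 2.32 − X; n_A2 = 3 − 3X; n_A1 = 2X; n_I = 1.96 (inert).
n_T = Σnᵢ = 7.28 − 2X.
y_i = n_i/n_T, p_i = y_i·P. K_p = p_A1^2 / (p_B2 p_A2^3).
Equating to 0.0191 bar^-2 and solving on 0 < X < 1: X = 0.312.

X = 0.312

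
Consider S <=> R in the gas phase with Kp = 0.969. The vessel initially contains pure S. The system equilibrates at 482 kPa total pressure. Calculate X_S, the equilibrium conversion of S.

Take 1 mol S as basis and let X be its fractional conversion, so ξ = X.
Species balance: n_S = 1 − X; n_R = X.
n_T stays at 1 (no change in mole number).
With p_i = (n_i/n_T)P, Kp = p_R / (p_S).
This yields a degree-1 equation in X; solving on (0,1), X = 0.492.

X = 0.492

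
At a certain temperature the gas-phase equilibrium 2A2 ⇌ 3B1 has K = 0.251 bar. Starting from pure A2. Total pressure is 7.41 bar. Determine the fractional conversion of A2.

X = 0.193

Let X = conversion of A2 (basis 1 mol A2); extent of reaction ξ = 0.5X.
Moles: n_A2 = 1 − X; n_B1 = 1.5X.
Total moles n_T = 1 + 0.5X.
Mole fractions y_i = n_i/n_T; K = p_B1^3 / (p_A2^2) with p_i = y_i·P.
Substituting and setting equal to 0.251 bar gives a polynomial in X; the root in (0,1) is X = 0.193.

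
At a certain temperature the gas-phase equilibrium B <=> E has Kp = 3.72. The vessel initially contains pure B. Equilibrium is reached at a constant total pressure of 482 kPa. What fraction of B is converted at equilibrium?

X = 0.788

Take 1 mol B as basis and let X be its fractional conversion, so ξ = X.
Species balance: n_B = 1 − X; n_E = X.
Since Δν = 0, n_T = 1 throughout.
With p_i = (n_i/n_T)P, Kp = p_E / (p_B).
Substituting and setting equal to 3.72 gives a polynomial in X; the root in (0,1) is X = 0.788.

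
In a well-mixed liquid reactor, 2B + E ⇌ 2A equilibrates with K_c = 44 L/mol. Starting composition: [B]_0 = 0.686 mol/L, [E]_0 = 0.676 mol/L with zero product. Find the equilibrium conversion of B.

Let X = conversion of B; extent ξ = 0.686X/2 mol/L.
Concentrations: [B] = 0.686 − 0.686X; [E] = 0.676 − 0.343X; [A] = 0.686X.
K_c = [A]^2 / ([B]^2 [E]).
Setting equal to 44 and solving for X on (0,1) gives X = 0.807.

X = 0.807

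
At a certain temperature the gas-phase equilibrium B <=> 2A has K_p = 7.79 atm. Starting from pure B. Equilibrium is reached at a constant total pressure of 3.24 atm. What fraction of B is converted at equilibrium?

Take 1 mol B as basis and let X be its fractional conversion, so ξ = X.
At extent ξ: n_B = 1 − X; n_A = 2X.
n_T = Σnᵢ = 1 + X.
With p_i = (n_i/n_T)P, K_p = p_A^2 / (p_B).
Setting this equal to 7.79 atm and taking the physical root (0 < X < 1) gives X = 0.613.

X = 0.613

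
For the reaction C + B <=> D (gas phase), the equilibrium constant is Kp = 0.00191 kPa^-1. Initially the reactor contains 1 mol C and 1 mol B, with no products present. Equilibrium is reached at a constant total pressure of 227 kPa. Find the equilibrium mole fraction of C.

Take 1 mol C as basis and let X be its fractional conversion, so ξ = X.
At extent ξ: n_C = 1 − X; n_B = 1 − X; n_D = X.
Summing: n_T = 2 − X.
y_i = n_i/n_T, p_i = y_i·P. Kp = p_D / (p_C p_B).
Equating to 0.00191 kPa^-1 and solving on 0 < X < 1: X = 0.165.
Then n_C = 0.835, n_T = 1.84, so y_C = 0.455.

y_C = 0.455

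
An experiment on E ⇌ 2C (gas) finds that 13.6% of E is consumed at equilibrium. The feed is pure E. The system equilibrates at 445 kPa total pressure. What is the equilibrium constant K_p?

Basis: 1 mol E initially; let X = conversion of E. Extent ξ = X.
Species balance: n_E = 1 − X; n_C = 2X.
Summing: n_T = 1 + X.
At X = 0.136: n_E = 0.864, n_C = 0.272, n_T = 1.14.
p_i = (n_i/n_T)·P. K_p = p_C^2 / (p_E) = 33.5 kPa.

K_p = 33.5 kPa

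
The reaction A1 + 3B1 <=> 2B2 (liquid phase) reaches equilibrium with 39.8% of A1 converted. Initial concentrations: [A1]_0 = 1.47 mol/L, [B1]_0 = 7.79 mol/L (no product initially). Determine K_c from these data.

K_c = 0.00704 (mol/L)^-2

Let X = conversion of A1.
Concentrations: [A1] = 1.47 − 1.47X; [B1] = 7.79 − 4.41X; [B2] = 2.94X.
At X = 0.398: [A1] = 0.885, [B1] = 6.03, [B2] = 1.17.
K_c = [B2]^2 / ([A1] [B1]^3) = 0.00704 (mol/L)^-2.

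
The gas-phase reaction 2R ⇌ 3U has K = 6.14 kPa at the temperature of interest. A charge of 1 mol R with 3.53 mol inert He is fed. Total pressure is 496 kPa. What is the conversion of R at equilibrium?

X = 0.218

Basis: 1 mol R initially; let X = conversion of R. Extent ξ = 0.5X.
Moles: n_R = 1 − X; n_U = 1.5X; n_I = 3.53 (inert).
n_T = Σnᵢ = 4.53 + 0.5X.
y_i = n_i/n_T, p_i = y_i·P. K = p_U^3 / (p_R^2).
Equating to 6.14 kPa and solving on 0 < X < 1: X = 0.218.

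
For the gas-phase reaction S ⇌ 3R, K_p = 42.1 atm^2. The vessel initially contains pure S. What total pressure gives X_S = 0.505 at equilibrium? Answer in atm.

Let X = conversion of S (basis 1 mol S); extent of reaction ξ = X.
Species balance: n_S = 1 − X; n_R = 3X.
Summing: n_T = 1 + 2X.
K_p = p_R^3 / (p_S) with p_i = (n_i/n_T)·P.
At X = 0.505: the mole-fraction product g(X) = Π y_i^ν_i = 1.739. Since K_p = g(X)·P^{2}, P = (K_p/g)^(1/2) = (42.1/1.739)^(1/2) = 4.92 atm.

P = 4.92 atm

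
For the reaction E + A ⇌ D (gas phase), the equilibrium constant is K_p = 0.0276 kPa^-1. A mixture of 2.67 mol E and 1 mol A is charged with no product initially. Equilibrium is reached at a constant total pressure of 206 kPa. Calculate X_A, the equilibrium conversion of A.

X = 0.788

Basis: 1 mol A initially; let X = conversion of A. Extent ξ = X.
Species balance: n_E = 2.67 − X; n_A = 1 − X; n_D = X.
n_T = Σnᵢ = 3.67 − X.
Mole fractions y_i = n_i/n_T; K_p = p_D / (p_E p_A) with p_i = y_i·P.
This yields a degree-2 equation in X; solving on (0,1), X = 0.788.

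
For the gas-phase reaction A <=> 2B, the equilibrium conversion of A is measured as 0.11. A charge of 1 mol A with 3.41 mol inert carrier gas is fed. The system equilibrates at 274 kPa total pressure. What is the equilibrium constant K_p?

K_p = 3.3 kPa

Let X = conversion of A (basis 1 mol A); extent of reaction ξ = X.
Mole table: n_A = 1 − X; n_B = 2X; n_I = 3.41 (inert).
n_T = Σnᵢ = 4.41 + X.
At X = 0.11: n_A = 0.89, n_B = 0.22, n_T = 4.52.
p_i = (n_i/n_T)·P. K_p = p_B^2 / (p_A) = 3.3 kPa.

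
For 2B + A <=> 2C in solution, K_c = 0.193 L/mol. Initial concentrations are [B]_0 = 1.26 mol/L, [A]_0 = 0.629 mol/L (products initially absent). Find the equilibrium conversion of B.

X = 0.234

Let X = conversion of B; extent ξ = 1.26X/2 mol/L.
Concentrations: [B] = 1.26 − 1.26X; [A] = 0.629 − 0.63X; [C] = 1.26X.
K_c = [C]^2 / ([B]^2 [A]).
This equals 0.193 at X = 0.234 (the root in 0 < X < 1).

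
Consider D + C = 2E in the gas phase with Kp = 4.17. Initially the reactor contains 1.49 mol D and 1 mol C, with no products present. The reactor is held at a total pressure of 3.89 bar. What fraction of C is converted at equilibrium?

X = 0.604

Basis: 1 mol C initially; let X = conversion of C. Extent ξ = X.
Mole table: n_D = 1.49 − X; n_C = 1 − X; n_E = 2X.
n_T stays at 2.49 (no change in mole number).
y_i = n_i/n_T, p_i = y_i·P. Kp = p_E^2 / (p_D p_C).
Equating to 4.17 and solving on 0 < X < 1: X = 0.604.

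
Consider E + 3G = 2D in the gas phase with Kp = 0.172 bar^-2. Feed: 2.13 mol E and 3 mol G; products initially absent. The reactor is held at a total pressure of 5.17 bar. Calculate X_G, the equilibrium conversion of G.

X = 0.540

Let X = conversion of G (basis 3 mol G); extent of reaction ξ = X.
Mole table: n_E = 2.13 − X; n_G = 3 − 3X; n_D = 2X.
Total moles n_T = 5.13 − 2X.
y_i = n_i/n_T, p_i = y_i·P. Kp = p_D^2 / (p_E p_G^3).
Equating to 0.172 bar^-2 and solving on 0 < X < 1: X = 0.540.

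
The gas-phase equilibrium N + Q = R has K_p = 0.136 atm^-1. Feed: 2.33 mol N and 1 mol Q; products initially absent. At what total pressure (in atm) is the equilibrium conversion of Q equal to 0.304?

P = 4.8 atm

Let X = conversion of Q (basis 1 mol Q); extent of reaction ξ = X.
Moles: n_N = 2.33 − X; n_Q = 1 − X; n_R = X.
Summing: n_T = 3.33 − X.
K_p = p_R / (p_N p_Q) with p_i = (n_i/n_T)·P.
At X = 0.304: the mole-fraction product g(X) = Π y_i^ν_i = 0.6524. Since K_p = g(X)·P^{-1}, P = (g/K_p)^(1/1) = (0.6524/0.136)^(1/1) = 4.8 atm.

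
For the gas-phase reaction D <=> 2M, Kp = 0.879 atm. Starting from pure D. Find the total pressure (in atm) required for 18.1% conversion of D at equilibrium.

Take 1 mol D as basis and let X be its fractional conversion, so ξ = X.
Species balance: n_D = 1 − X; n_M = 2X.
Total moles n_T = 1 + X.
Kp = p_M^2 / (p_D) with p_i = (n_i/n_T)·P.
At X = 0.181: the mole-fraction product g(X) = Π y_i^ν_i = 0.1355. Since Kp = g(X)·P^{1}, P = (Kp/g)^(1/1) = (0.879/0.1355)^(1/1) = 6.49 atm.

P = 6.49 atm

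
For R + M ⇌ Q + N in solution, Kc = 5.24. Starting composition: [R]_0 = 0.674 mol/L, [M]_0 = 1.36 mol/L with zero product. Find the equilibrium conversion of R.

Let X = conversion of R; extent ξ = 0.674·X mol/L.
Concentrations: [R] = 0.674 − 0.674X; [M] = 1.36 − 0.674X; [Q] = 0.674X; [N] = 0.674X.
Kc = [Q] [N] / ([R] [M]).
This equals 5.24 at X = 0.873 (the root in 0 < X < 1).

X = 0.873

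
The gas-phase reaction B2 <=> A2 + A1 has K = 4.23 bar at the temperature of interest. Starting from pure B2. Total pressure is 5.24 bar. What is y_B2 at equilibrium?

y_B2 = 0.199

Let X = conversion of B2 (basis 1 mol B2); extent of reaction ξ = X.
Mole table: n_B2 = 1 − X; n_A2 = X; n_A1 = X.
Total moles n_T = 1 + X.
With p_i = (n_i/n_T)P, K = p_A2 p_A1 / (p_B2).
Substituting and setting equal to 4.23 bar gives a polynomial in X; the root in (0,1) is X = 0.668.
Then n_B2 = 0.332, n_T = 1.67, so y_B2 = 0.199.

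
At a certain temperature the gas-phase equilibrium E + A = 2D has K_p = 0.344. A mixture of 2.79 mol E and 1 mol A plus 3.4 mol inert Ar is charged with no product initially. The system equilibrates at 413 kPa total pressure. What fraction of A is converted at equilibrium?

X = 0.364

Basis: 1 mol A initially; let X = conversion of A. Extent ξ = X.
Moles: n_E = 2.79 − X; n_A = 1 − X; n_D = 2X; n_I = 3.4 (inert).
Total moles n_T = 7.19 (Δν = 0, constant).
With p_i = (n_i/n_T)P, K_p = p_D^2 / (p_E p_A).
Substituting and setting equal to 0.344 gives a polynomial in X; the root in (0,1) is X = 0.364.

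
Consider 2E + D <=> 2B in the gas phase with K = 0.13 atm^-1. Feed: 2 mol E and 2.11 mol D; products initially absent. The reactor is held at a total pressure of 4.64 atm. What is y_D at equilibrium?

Let X = conversion of E (basis 2 mol E); extent of reaction ξ = X.
Species balance: n_E = 2 − 2X; n_D = 2.11 − X; n_B = 2X.
Summing: n_T = 4.11 − X.
Mole fractions y_i = n_i/n_T; K = p_B^2 / (p_E^2 p_D) with p_i = y_i·P.
This yields a degree-3 equation in X; solving on (0,1), X = 0.347.
Then n_D = 1.76, n_T = 3.76, so y_D = 0.468.

y_D = 0.468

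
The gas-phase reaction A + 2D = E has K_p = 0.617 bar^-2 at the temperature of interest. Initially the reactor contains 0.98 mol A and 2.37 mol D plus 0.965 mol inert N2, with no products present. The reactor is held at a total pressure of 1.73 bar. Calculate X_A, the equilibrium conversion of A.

Take 0.98 mol A as basis and let X be its fractional conversion, so ξ = 0.98X.
Moles: n_A = 0.98 − 0.98X; n_D = 2.37 − 1.96X; n_E = 0.98X; n_I = 0.965 (inert).
Summing: n_T = 4.32 − 1.96X.
Mole fractions y_i = n_i/n_T; K_p = p_E / (p_A p_D^2) with p_i = y_i·P.
Setting this equal to 0.617 bar^-2 and taking the physical root (0 < X < 1) gives X = 0.297.

X = 0.297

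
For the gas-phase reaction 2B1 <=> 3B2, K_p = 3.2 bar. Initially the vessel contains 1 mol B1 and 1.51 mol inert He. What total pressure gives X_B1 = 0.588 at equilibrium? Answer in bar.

P = 2.22 bar

Basis: 1 mol B1 initially; let X = conversion of B1. Extent ξ = 0.5X.
At extent ξ: n_B1 = 1 − X; n_B2 = 1.5X; n_I = 1.51 (inert).
Total moles n_T = 2.51 + 0.5X.
K_p = p_B2^3 / (p_B1^2) with p_i = (n_i/n_T)·P.
At X = 0.588: the mole-fraction product g(X) = Π y_i^ν_i = 1.442. Since K_p = g(X)·P^{1}, P = (K_p/g)^(1/1) = (3.2/1.442)^(1/1) = 2.22 bar.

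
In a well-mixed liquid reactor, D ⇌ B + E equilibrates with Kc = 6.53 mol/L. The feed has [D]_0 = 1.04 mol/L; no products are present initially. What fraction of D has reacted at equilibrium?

X = 0.877

Let X = conversion of D; extent ξ = 1.04·X mol/L.
Concentrations: [D] = 1.04 − 1.04X; [B] = 1.04X; [E] = 1.04X.
Kc = [B] [E] / ([D]).
Setting equal to 6.53 and solving for X on (0,1) gives X = 0.877.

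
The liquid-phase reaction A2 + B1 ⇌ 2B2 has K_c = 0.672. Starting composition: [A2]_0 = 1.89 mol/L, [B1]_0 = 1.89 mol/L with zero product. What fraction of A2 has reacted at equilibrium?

Let X = conversion of A2; extent ξ = 1.89·X mol/L.
Concentrations: [A2] = 1.89 − 1.89X; [B1] = 1.89 − 1.89X; [B2] = 3.78X.
K_c = [B2]^2 / ([A2] [B1]).
This equals 0.672 at X = 0.291 (the root in 0 < X < 1).

X = 0.291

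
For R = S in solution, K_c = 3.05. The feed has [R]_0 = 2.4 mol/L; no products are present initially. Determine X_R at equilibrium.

X = 0.753

Let X = conversion of R; extent ξ = 2.4·X mol/L.
Concentrations: [R] = 2.4 − 2.4X; [S] = 2.4X.
K_c = [S] / ([R]).
Setting equal to 3.05 and solving for X on (0,1) gives X = 0.753.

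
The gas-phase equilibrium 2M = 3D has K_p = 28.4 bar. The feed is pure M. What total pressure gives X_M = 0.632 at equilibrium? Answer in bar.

P = 5.94 bar

Take 1 mol M as basis and let X be its fractional conversion, so ξ = 0.5X.
Mole table: n_M = 1 − X; n_D = 1.5X.
n_T = Σnᵢ = 1 + 0.5X.
K_p = p_D^3 / (p_M^2) with p_i = (n_i/n_T)·P.
At X = 0.632: the mole-fraction product g(X) = Π y_i^ν_i = 4.781. Since K_p = g(X)·P^{1}, P = (K_p/g)^(1/1) = (28.4/4.781)^(1/1) = 5.94 bar.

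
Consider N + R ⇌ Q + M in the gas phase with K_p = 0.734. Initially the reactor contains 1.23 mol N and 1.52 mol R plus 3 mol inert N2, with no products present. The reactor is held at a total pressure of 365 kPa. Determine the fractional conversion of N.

X = 0.510

Basis: 1.23 mol N initially; let X = conversion of N. Extent ξ = 1.23X.
At extent ξ: n_N = 1.23 − 1.23X; n_R = 1.52 − 1.23X; n_Q = 1.23X; n_M = 1.23X; n_I = 3 (inert).
Total moles n_T = 5.75 (Δν = 0, constant).
Mole fractions y_i = n_i/n_T; K_p = p_Q p_M / (p_N p_R) with p_i = y_i·P.
Substituting and setting equal to 0.734 gives a polynomial in X; the root in (0,1) is X = 0.510.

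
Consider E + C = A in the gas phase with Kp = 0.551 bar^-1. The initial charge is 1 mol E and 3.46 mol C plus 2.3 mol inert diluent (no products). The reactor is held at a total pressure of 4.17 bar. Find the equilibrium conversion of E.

Let X = conversion of E (basis 1 mol E); extent of reaction ξ = X.
Moles: n_E = 1 − X; n_C = 3.46 − X; n_A = X; n_I = 2.3 (inert).
Total moles n_T = 6.76 − X.
y_i = n_i/n_T, p_i = y_i·P. Kp = p_A / (p_E p_C).
Setting this equal to 0.551 bar^-1 and taking the physical root (0 < X < 1) gives X = 0.520.

X = 0.520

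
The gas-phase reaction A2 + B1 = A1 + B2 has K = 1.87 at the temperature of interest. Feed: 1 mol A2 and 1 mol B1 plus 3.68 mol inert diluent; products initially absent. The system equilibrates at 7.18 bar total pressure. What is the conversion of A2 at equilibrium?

X = 0.578

Let X = conversion of A2 (basis 1 mol A2); extent of reaction ξ = X.
Species balance: n_A2 = 1 − X; n_B1 = 1 − X; n_A1 = X; n_B2 = X; n_I = 3.68 (inert).
Since Δν = 0, n_T = 5.68 throughout.
With p_i = (n_i/n_T)P, K = p_A1 p_B2 / (p_A2 p_B1).
Equating to 1.87 and solving on 0 < X < 1: X = 0.578.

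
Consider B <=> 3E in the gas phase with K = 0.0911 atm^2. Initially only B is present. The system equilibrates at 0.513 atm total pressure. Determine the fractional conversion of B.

X = 0.282

Take 1 mol B as basis and let X be its fractional conversion, so ξ = X.
Species balance: n_B = 1 − X; n_E = 3X.
Total moles n_T = 1 + 2X.
Mole fractions y_i = n_i/n_T; K = p_E^3 / (p_B) with p_i = y_i·P.
This yields a degree-3 equation in X; solving on (0,1), X = 0.282.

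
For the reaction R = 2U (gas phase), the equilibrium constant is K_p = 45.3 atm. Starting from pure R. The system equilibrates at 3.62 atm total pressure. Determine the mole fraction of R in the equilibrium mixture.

y_R = 0.069

Take 1 mol R as basis and let X be its fractional conversion, so ξ = X.
Mole table: n_R = 1 − X; n_U = 2X.
n_T = Σnᵢ = 1 + X.
y_i = n_i/n_T, p_i = y_i·P. K_p = p_U^2 / (p_R).
Substituting and setting equal to 45.3 atm gives a polynomial in X; the root in (0,1) is X = 0.871.
Then n_R = 0.129, n_T = 1.87, so y_R = 0.069.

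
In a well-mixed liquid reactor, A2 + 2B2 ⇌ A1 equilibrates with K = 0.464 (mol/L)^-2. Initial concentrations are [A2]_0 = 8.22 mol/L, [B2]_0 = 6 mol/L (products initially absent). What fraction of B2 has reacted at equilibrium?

Let X = conversion of B2; extent ξ = 6X/2 mol/L.
Concentrations: [A2] = 8.22 − 3X; [B2] = 6 − 6X; [A1] = 3X.
K = [A1] / ([A2] [B2]^2).
Equating to 0.464 (mol/L)^-2: the physical root is X = 0.838.

X = 0.838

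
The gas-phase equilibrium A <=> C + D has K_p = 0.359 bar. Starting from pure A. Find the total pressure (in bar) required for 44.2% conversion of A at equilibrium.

Take 1 mol A as basis and let X be its fractional conversion, so ξ = X.
At extent ξ: n_A = 1 − X; n_C = X; n_D = X.
n_T = Σnᵢ = 1 + X.
K_p = p_C p_D / (p_A) with p_i = (n_i/n_T)·P.
At X = 0.442: the mole-fraction product g(X) = Π y_i^ν_i = 0.2428. Since K_p = g(X)·P^{1}, P = (K_p/g)^(1/1) = (0.359/0.2428)^(1/1) = 1.48 bar.

P = 1.48 bar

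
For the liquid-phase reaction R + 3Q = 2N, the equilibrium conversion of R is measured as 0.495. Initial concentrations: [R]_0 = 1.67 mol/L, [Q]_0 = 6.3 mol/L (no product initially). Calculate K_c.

K_c = 0.0581 (mol/L)^-2

Let X = conversion of R.
Concentrations: [R] = 1.67 − 1.67X; [Q] = 6.3 − 5.01X; [N] = 3.34X.
At X = 0.495: [R] = 0.843, [Q] = 3.82, [N] = 1.65.
K_c = [N]^2 / ([R] [Q]^3) = 0.0581 (mol/L)^-2.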